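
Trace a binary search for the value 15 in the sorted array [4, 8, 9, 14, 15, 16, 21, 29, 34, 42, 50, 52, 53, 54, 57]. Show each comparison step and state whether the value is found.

Binary search for 15 in [4, 8, 9, 14, 15, 16, 21, 29, 34, 42, 50, 52, 53, 54, 57]:

lo=0, hi=14, mid=7, arr[mid]=29 -> 29 > 15, search left half
lo=0, hi=6, mid=3, arr[mid]=14 -> 14 < 15, search right half
lo=4, hi=6, mid=5, arr[mid]=16 -> 16 > 15, search left half
lo=4, hi=4, mid=4, arr[mid]=15 -> Found target at index 4!

Binary search finds 15 at index 4 after 4 comparisons. The search repeatedly halves the search space by comparing with the middle element.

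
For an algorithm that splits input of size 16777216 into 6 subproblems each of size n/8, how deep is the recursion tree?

For divide and conquer with division factor 8:

Problem sizes at each level:
Level 0: 16777216
Level 1: 2097152
Level 2: 262144
Level 3: 32768
Level 4: 4096
Level 5: 512
Level 6: 64
Level 7: 8
Level 8: 1

The root is level 0 and the size-1 base case is level 8 (the tree spans levels 0 through 8, i.e. 9 levels counting the root), so the depth is the number of divisions: log_8(16777216) = 8

The recursion tree depth is log_8(16777216) = 8. At each level, the problem size is divided by 8, so it takes 8 divisions to reduce to a base case of size 1. The algorithm makes 6 recursive calls at each level.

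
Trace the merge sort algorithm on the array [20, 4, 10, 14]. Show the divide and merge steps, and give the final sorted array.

Merge sort trace:

Split: [20, 4, 10, 14] -> [20, 4] and [10, 14]
  Split: [20, 4] -> [20] and [4]
  Merge: [20] + [4] -> [4, 20]
  Split: [10, 14] -> [10] and [14]
  Merge: [10] + [14] -> [10, 14]
Merge: [4, 20] + [10, 14] -> [4, 10, 14, 20]

Final sorted array: [4, 10, 14, 20]

The merge sort proceeds by recursively splitting the array and merging sorted halves.
After all merges, the sorted array is [4, 10, 14, 20].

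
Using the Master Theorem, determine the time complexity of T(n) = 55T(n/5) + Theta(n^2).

Master Theorem for T(n) = 55T(n/5) + O(n^2):

a = 55, b = 5, c = 2
log_b(a) = log_5(55) = 2.4899

Case 1: c = 2 < log_5(55) = 2.4899
T(n) = O(n^(log_5 55))

For T(n) = 55T(n/5) + O(n^2): log_5(55) = 2.4899. This is Case 1 of the Master Theorem (c < log_b(a), work dominated by leaves), giving O(n^(log_5 55)).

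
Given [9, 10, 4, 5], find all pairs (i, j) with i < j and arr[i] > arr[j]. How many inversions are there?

Finding inversions in [9, 10, 4, 5]:

(0, 2): arr[0]=9 > arr[2]=4
(0, 3): arr[0]=9 > arr[3]=5
(1, 2): arr[1]=10 > arr[2]=4
(1, 3): arr[1]=10 > arr[3]=5

Total inversions: 4

The array has 4 inversion(s): (0,2), (0,3), (1,2), (1,3). Each pair (i,j) satisfies i < j and arr[i] > arr[j].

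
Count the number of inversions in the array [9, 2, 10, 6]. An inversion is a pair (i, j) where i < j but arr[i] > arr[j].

Finding inversions in [9, 2, 10, 6]:

(0, 1): arr[0]=9 > arr[1]=2
(0, 3): arr[0]=9 > arr[3]=6
(2, 3): arr[2]=10 > arr[3]=6

Total inversions: 3

The array has 3 inversion(s): (0,1), (0,3), (2,3). Each pair (i,j) satisfies i < j and arr[i] > arr[j].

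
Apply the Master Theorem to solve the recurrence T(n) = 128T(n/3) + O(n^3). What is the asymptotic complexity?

Master Theorem for T(n) = 128T(n/3) + O(n^3):

a = 128, b = 3, c = 3
log_b(a) = log_3(128) = 4.4165

Case 1: c = 3 < log_3(128) = 4.4165
T(n) = O(n^(log_3 128))

For T(n) = 128T(n/3) + O(n^3): log_3(128) = 4.4165. This is Case 1 of the Master Theorem (c < log_b(a), work dominated by leaves), giving O(n^(log_3 128)).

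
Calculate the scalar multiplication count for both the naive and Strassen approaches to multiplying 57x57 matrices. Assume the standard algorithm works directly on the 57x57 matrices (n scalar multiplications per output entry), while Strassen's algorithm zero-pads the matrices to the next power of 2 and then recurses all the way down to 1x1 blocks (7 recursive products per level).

Matrix multiplication for 57x57 matrices:

Strassen's algorithm requires power-of-2 dimensions. Pad 57x57 to 64x64 (next power of 2).

Standard algorithm: 57^3 = 185193 multiplications
Strassen's algorithm: 7^(log2(64)) = 7^6 = 117649 multiplications
Savings: 185193 - 117649 = 67544 multiplications

Standard: 185193 multiplications (57^3). Strassen: 117649 multiplications (7^6, after padding to 64x64). Strassen reduces 8 recursive multiplications to 7 at each level.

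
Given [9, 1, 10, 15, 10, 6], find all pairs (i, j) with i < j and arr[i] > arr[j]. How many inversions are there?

Finding inversions in [9, 1, 10, 15, 10, 6]:

(0, 1): arr[0]=9 > arr[1]=1
(0, 5): arr[0]=9 > arr[5]=6
(2, 5): arr[2]=10 > arr[5]=6
(3, 4): arr[3]=15 > arr[4]=10
(3, 5): arr[3]=15 > arr[5]=6
(4, 5): arr[4]=10 > arr[5]=6

Total inversions: 6

The array has 6 inversion(s): (0,1), (0,5), (2,5), (3,4), (3,5), (4,5). Each pair (i,j) satisfies i < j and arr[i] > arr[j].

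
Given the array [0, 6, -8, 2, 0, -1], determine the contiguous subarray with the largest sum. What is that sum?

Using Kadane's algorithm on [0, 6, -8, 2, 0, -1]:

Scanning through the array:
Position 1 (value 6): max_ending_here = 6, max_so_far = 6
Position 2 (value -8): max_ending_here = -2, max_so_far = 6
Position 3 (value 2): max_ending_here = 2, max_so_far = 6
Position 4 (value 0): max_ending_here = 2, max_so_far = 6
Position 5 (value -1): max_ending_here = 1, max_so_far = 6

Maximum subarray: [0, 6]
Maximum sum: 6

The maximum subarray is [0, 6] with sum 6. This subarray runs from index 0 to index 1.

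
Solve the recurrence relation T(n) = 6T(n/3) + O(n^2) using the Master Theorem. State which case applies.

Master Theorem for T(n) = 6T(n/3) + O(n^2):

a = 6, b = 3, c = 2
log_b(a) = log_3(6) = 1.6309

Case 3: c = 2 > log_3(6) = 1.6309
T(n) = O(n^2) = O(n^2)

For T(n) = 6T(n/3) + O(n^2): log_3(6) = 1.6309. This is Case 3 of the Master Theorem (c > log_b(a), work dominated by root), giving O(n^2).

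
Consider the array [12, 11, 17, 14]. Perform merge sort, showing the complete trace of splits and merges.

Merge sort trace:

Split: [12, 11, 17, 14] -> [12, 11] and [17, 14]
  Split: [12, 11] -> [12] and [11]
  Merge: [12] + [11] -> [11, 12]
  Split: [17, 14] -> [17] and [14]
  Merge: [17] + [14] -> [14, 17]
Merge: [11, 12] + [14, 17] -> [11, 12, 14, 17]

Final sorted array: [11, 12, 14, 17]

The merge sort proceeds by recursively splitting the array and merging sorted halves.
After all merges, the sorted array is [11, 12, 14, 17].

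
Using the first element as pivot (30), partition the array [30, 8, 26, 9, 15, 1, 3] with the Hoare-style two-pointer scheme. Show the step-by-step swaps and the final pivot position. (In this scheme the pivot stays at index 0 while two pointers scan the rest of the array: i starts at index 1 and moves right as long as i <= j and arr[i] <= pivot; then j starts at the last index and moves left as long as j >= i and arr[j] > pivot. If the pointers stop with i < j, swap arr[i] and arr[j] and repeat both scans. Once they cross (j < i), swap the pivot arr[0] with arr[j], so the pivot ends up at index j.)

Hoare-style two-pointer partition with pivot = 30:

Initial array: [30, 8, 26, 9, 15, 1, 3]

Pointers start at i = 1, j = 6.
i ends at 7, j ends at 6: the pointers have crossed (j < i), so scanning stops.

Swap pivot arr[0] with arr[6] to place pivot at position 6: [3, 8, 26, 9, 15, 1, 30]
Pivot position: 6

After partitioning with pivot 30, the array becomes [3, 8, 26, 9, 15, 1, 30]. The pivot is placed at index 6. All elements to the left of the pivot are <= 30, and all elements to the right are > 30.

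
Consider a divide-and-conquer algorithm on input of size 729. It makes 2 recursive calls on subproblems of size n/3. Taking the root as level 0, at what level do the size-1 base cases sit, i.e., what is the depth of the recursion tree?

For divide and conquer with division factor 3:

Problem sizes at each level:
Level 0: 729
Level 1: 243
Level 2: 81
Level 3: 27
Level 4: 9
Level 5: 3
Level 6: 1

The root is level 0 and the size-1 base case is level 6 (the tree spans levels 0 through 6, i.e. 7 levels counting the root), so the depth is the number of divisions: log_3(729) = 6

The recursion tree depth is log_3(729) = 6. At each level, the problem size is divided by 3, so it takes 6 divisions to reduce to a base case of size 1. The algorithm makes 2 recursive calls at each level.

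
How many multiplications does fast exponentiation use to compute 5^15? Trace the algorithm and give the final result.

Computing 5^15 by squaring (build up from 5^1; each line after the first costs one multiplication):

5^1 = 5
5^2 = (5^1)^2 = 5^2 = 25
5^3 = 5 * 5^2 = 5 * 25 = 125
5^6 = (5^3)^2 = 125^2 = 15625
5^7 = 5 * 5^6 = 5 * 15625 = 78125
5^14 = (5^7)^2 = 78125^2 = 6103515625
5^15 = 5 * 5^14 = 5 * 6103515625 = 30517578125

Result: 30517578125
Multiplications needed: 6 (6 lines after 5^1)

5^15 = 30517578125. Using exponentiation by squaring, this requires 6 multiplications. The key idea: if the exponent is even, square the half-power; if odd, multiply by the base once.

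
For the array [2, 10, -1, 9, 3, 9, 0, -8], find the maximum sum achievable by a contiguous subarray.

Using Kadane's algorithm on [2, 10, -1, 9, 3, 9, 0, -8]:

Scanning through the array:
Position 1 (value 10): max_ending_here = 12, max_so_far = 12
Position 2 (value -1): max_ending_here = 11, max_so_far = 12
Position 3 (value 9): max_ending_here = 20, max_so_far = 20
Position 4 (value 3): max_ending_here = 23, max_so_far = 23
Position 5 (value 9): max_ending_here = 32, max_so_far = 32
Position 6 (value 0): max_ending_here = 32, max_so_far = 32
Position 7 (value -8): max_ending_here = 24, max_so_far = 32

Maximum subarray: [2, 10, -1, 9, 3, 9]
Maximum sum: 32

The maximum subarray is [2, 10, -1, 9, 3, 9] with sum 32. This subarray runs from index 0 to index 5.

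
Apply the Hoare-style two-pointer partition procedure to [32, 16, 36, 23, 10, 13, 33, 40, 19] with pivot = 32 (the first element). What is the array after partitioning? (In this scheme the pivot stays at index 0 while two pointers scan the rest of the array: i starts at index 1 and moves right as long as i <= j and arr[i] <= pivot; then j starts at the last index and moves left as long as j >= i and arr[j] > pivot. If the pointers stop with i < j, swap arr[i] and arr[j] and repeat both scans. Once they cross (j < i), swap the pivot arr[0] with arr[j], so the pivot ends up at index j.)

Hoare-style two-pointer partition with pivot = 32:

Initial array: [32, 16, 36, 23, 10, 13, 33, 40, 19]

Pointers start at i = 1, j = 8.
i stops at index 2 (arr[2]=36 > 32), j stops at index 8 (arr[8]=19 <= 32): swap arr[2] and arr[8], array becomes [32, 16, 19, 23, 10, 13, 33, 40, 36]
i ends at 6, j ends at 5: the pointers have crossed (j < i), so scanning stops.

Swap pivot arr[0] with arr[5] to place pivot at position 5: [13, 16, 19, 23, 10, 32, 33, 40, 36]
Pivot position: 5

After partitioning with pivot 32, the array becomes [13, 16, 19, 23, 10, 32, 33, 40, 36]. The pivot is placed at index 5. All elements to the left of the pivot are <= 32, and all elements to the right are > 32.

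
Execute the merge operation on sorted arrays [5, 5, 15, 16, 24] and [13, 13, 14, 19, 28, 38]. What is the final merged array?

Merging process:

Compare 5 vs 13: take 5 from left. Merged: [5]
Compare 5 vs 13: take 5 from left. Merged: [5, 5]
Compare 15 vs 13: take 13 from right. Merged: [5, 5, 13]
Compare 15 vs 13: take 13 from right. Merged: [5, 5, 13, 13]
Compare 15 vs 14: take 14 from right. Merged: [5, 5, 13, 13, 14]
Compare 15 vs 19: take 15 from left. Merged: [5, 5, 13, 13, 14, 15]
Compare 16 vs 19: take 16 from left. Merged: [5, 5, 13, 13, 14, 15, 16]
Compare 24 vs 19: take 19 from right. Merged: [5, 5, 13, 13, 14, 15, 16, 19]
Compare 24 vs 28: take 24 from left. Merged: [5, 5, 13, 13, 14, 15, 16, 19, 24]
Append remaining from right: [28, 38]. Merged: [5, 5, 13, 13, 14, 15, 16, 19, 24, 28, 38]

Final merged array: [5, 5, 13, 13, 14, 15, 16, 19, 24, 28, 38]
Total comparisons: 9

The merged array is [5, 5, 13, 13, 14, 15, 16, 19, 24, 28, 38], requiring 9 comparisons. The merge step runs in O(n) time where n is the total number of elements.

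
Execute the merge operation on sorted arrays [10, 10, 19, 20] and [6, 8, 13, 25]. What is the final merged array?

Merging process:

Compare 10 vs 6: take 6 from right. Merged: [6]
Compare 10 vs 8: take 8 from right. Merged: [6, 8]
Compare 10 vs 13: take 10 from left. Merged: [6, 8, 10]
Compare 10 vs 13: take 10 from left. Merged: [6, 8, 10, 10]
Compare 19 vs 13: take 13 from right. Merged: [6, 8, 10, 10, 13]
Compare 19 vs 25: take 19 from left. Merged: [6, 8, 10, 10, 13, 19]
Compare 20 vs 25: take 20 from left. Merged: [6, 8, 10, 10, 13, 19, 20]
Append remaining from right: [25]. Merged: [6, 8, 10, 10, 13, 19, 20, 25]

Final merged array: [6, 8, 10, 10, 13, 19, 20, 25]
Total comparisons: 7

The merged array is [6, 8, 10, 10, 13, 19, 20, 25], requiring 7 comparisons. The merge step runs in O(n) time where n is the total number of elements.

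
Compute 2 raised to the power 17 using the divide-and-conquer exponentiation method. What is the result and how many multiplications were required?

Computing 2^17 by squaring (build up from 2^1; each line after the first costs one multiplication):

2^1 = 2
2^2 = (2^1)^2 = 2^2 = 4
2^4 = (2^2)^2 = 4^2 = 16
2^8 = (2^4)^2 = 16^2 = 256
2^16 = (2^8)^2 = 256^2 = 65536
2^17 = 2 * 2^16 = 2 * 65536 = 131072

Result: 131072
Multiplications needed: 5 (5 lines after 2^1)

2^17 = 131072. Using exponentiation by squaring, this requires 5 multiplications. The key idea: if the exponent is even, square the half-power; if odd, multiply by the base once.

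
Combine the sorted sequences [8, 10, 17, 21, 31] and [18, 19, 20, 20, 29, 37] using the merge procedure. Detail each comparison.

Merging process:

Compare 8 vs 18: take 8 from left. Merged: [8]
Compare 10 vs 18: take 10 from left. Merged: [8, 10]
Compare 17 vs 18: take 17 from left. Merged: [8, 10, 17]
Compare 21 vs 18: take 18 from right. Merged: [8, 10, 17, 18]
Compare 21 vs 19: take 19 from right. Merged: [8, 10, 17, 18, 19]
Compare 21 vs 20: take 20 from right. Merged: [8, 10, 17, 18, 19, 20]
Compare 21 vs 20: take 20 from right. Merged: [8, 10, 17, 18, 19, 20, 20]
Compare 21 vs 29: take 21 from left. Merged: [8, 10, 17, 18, 19, 20, 20, 21]
Compare 31 vs 29: take 29 from right. Merged: [8, 10, 17, 18, 19, 20, 20, 21, 29]
Compare 31 vs 37: take 31 from left. Merged: [8, 10, 17, 18, 19, 20, 20, 21, 29, 31]
Append remaining from right: [37]. Merged: [8, 10, 17, 18, 19, 20, 20, 21, 29, 31, 37]

Final merged array: [8, 10, 17, 18, 19, 20, 20, 21, 29, 31, 37]
Total comparisons: 10

The merged array is [8, 10, 17, 18, 19, 20, 20, 21, 29, 31, 37], requiring 10 comparisons. The merge step runs in O(n) time where n is the total number of elements.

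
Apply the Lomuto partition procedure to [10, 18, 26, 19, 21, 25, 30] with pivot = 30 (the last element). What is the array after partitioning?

Lomuto partition with pivot = 30:

Initial array: [10, 18, 26, 19, 21, 25, 30]

arr[0]=10 <= 30: swap with position 0, array becomes [10, 18, 26, 19, 21, 25, 30]
arr[1]=18 <= 30: swap with position 1, array becomes [10, 18, 26, 19, 21, 25, 30]
arr[2]=26 <= 30: swap with position 2, array becomes [10, 18, 26, 19, 21, 25, 30]
arr[3]=19 <= 30: swap with position 3, array becomes [10, 18, 26, 19, 21, 25, 30]
arr[4]=21 <= 30: swap with position 4, array becomes [10, 18, 26, 19, 21, 25, 30]
arr[5]=25 <= 30: swap with position 5, array becomes [10, 18, 26, 19, 21, 25, 30]

Place pivot at position 6: [10, 18, 26, 19, 21, 25, 30]
Pivot position: 6

After partitioning with pivot 30, the array becomes [10, 18, 26, 19, 21, 25, 30]. The pivot is placed at index 6. All elements to the left of the pivot are <= 30, and all elements to the right are > 30.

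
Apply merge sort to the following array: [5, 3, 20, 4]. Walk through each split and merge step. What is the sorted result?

Merge sort trace:

Split: [5, 3, 20, 4] -> [5, 3] and [20, 4]
  Split: [5, 3] -> [5] and [3]
  Merge: [5] + [3] -> [3, 5]
  Split: [20, 4] -> [20] and [4]
  Merge: [20] + [4] -> [4, 20]
Merge: [3, 5] + [4, 20] -> [3, 4, 5, 20]

Final sorted array: [3, 4, 5, 20]

The merge sort proceeds by recursively splitting the array and merging sorted halves.
After all merges, the sorted array is [3, 4, 5, 20].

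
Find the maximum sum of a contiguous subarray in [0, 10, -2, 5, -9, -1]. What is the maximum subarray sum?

Using Kadane's algorithm on [0, 10, -2, 5, -9, -1]:

Scanning through the array:
Position 1 (value 10): max_ending_here = 10, max_so_far = 10
Position 2 (value -2): max_ending_here = 8, max_so_far = 10
Position 3 (value 5): max_ending_here = 13, max_so_far = 13
Position 4 (value -9): max_ending_here = 4, max_so_far = 13
Position 5 (value -1): max_ending_here = 3, max_so_far = 13

Maximum subarray: [0, 10, -2, 5]
Maximum sum: 13

The maximum subarray is [0, 10, -2, 5] with sum 13. This subarray runs from index 0 to index 3.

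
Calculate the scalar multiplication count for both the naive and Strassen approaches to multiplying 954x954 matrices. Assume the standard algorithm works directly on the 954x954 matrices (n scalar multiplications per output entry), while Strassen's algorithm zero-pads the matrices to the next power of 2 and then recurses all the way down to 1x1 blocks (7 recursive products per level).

Matrix multiplication for 954x954 matrices:

Strassen's algorithm requires power-of-2 dimensions. Pad 954x954 to 1024x1024 (next power of 2).

Standard algorithm: 954^3 = 868250664 multiplications
Strassen's algorithm: 7^(log2(1024)) = 7^10 = 282475249 multiplications
Savings: 868250664 - 282475249 = 585775415 multiplications

Standard: 868250664 multiplications (954^3). Strassen: 282475249 multiplications (7^10, after padding to 1024x1024). Strassen reduces 8 recursive multiplications to 7 at each level.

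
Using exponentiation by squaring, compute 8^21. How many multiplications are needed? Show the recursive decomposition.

Computing 8^21 by squaring (build up from 8^1; each line after the first costs one multiplication):

8^1 = 8
8^2 = (8^1)^2 = 8^2 = 64
8^4 = (8^2)^2 = 64^2 = 4096
8^5 = 8 * 8^4 = 8 * 4096 = 32768
8^10 = (8^5)^2 = 32768^2 = 1073741824
8^20 = (8^10)^2 = 1073741824^2 = 1152921504606846976
8^21 = 8 * 8^20 = 8 * 1152921504606846976 = 9223372036854775808

Result: 9223372036854775808
Multiplications needed: 6 (6 lines after 8^1)

8^21 = 9223372036854775808. Using exponentiation by squaring, this requires 6 multiplications. The key idea: if the exponent is even, square the half-power; if odd, multiply by the base once.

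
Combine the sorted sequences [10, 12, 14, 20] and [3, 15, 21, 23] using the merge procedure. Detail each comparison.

Merging process:

Compare 10 vs 3: take 3 from right. Merged: [3]
Compare 10 vs 15: take 10 from left. Merged: [3, 10]
Compare 12 vs 15: take 12 from left. Merged: [3, 10, 12]
Compare 14 vs 15: take 14 from left. Merged: [3, 10, 12, 14]
Compare 20 vs 15: take 15 from right. Merged: [3, 10, 12, 14, 15]
Compare 20 vs 21: take 20 from left. Merged: [3, 10, 12, 14, 15, 20]
Append remaining from right: [21, 23]. Merged: [3, 10, 12, 14, 15, 20, 21, 23]

Final merged array: [3, 10, 12, 14, 15, 20, 21, 23]
Total comparisons: 6

The merged array is [3, 10, 12, 14, 15, 20, 21, 23], requiring 6 comparisons. The merge step runs in O(n) time where n is the total number of elements.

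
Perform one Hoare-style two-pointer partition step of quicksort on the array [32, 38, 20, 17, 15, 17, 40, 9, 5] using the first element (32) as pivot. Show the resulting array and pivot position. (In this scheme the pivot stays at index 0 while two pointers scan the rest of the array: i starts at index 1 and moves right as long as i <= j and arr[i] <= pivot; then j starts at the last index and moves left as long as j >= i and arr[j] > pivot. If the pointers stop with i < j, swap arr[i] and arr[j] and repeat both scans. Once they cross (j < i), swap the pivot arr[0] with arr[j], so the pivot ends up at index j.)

Hoare-style two-pointer partition with pivot = 32:

Initial array: [32, 38, 20, 17, 15, 17, 40, 9, 5]

Pointers start at i = 1, j = 8.
i stops at index 1 (arr[1]=38 > 32), j stops at index 8 (arr[8]=5 <= 32): swap arr[1] and arr[8], array becomes [32, 5, 20, 17, 15, 17, 40, 9, 38]
i stops at index 6 (arr[6]=40 > 32), j stops at index 7 (arr[7]=9 <= 32): swap arr[6] and arr[7], array becomes [32, 5, 20, 17, 15, 17, 9, 40, 38]
i ends at 7, j ends at 6: the pointers have crossed (j < i), so scanning stops.

Swap pivot arr[0] with arr[6] to place pivot at position 6: [9, 5, 20, 17, 15, 17, 32, 40, 38]
Pivot position: 6

After partitioning with pivot 32, the array becomes [9, 5, 20, 17, 15, 17, 32, 40, 38]. The pivot is placed at index 6. All elements to the left of the pivot are <= 32, and all elements to the right are > 32.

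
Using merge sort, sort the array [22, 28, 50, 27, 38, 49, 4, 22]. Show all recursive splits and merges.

Merge sort trace:

Split: [22, 28, 50, 27, 38, 49, 4, 22] -> [22, 28, 50, 27] and [38, 49, 4, 22]
  Split: [22, 28, 50, 27] -> [22, 28] and [50, 27]
    Split: [22, 28] -> [22] and [28]
    Merge: [22] + [28] -> [22, 28]
    Split: [50, 27] -> [50] and [27]
    Merge: [50] + [27] -> [27, 50]
  Merge: [22, 28] + [27, 50] -> [22, 27, 28, 50]
  Split: [38, 49, 4, 22] -> [38, 49] and [4, 22]
    Split: [38, 49] -> [38] and [49]
    Merge: [38] + [49] -> [38, 49]
    Split: [4, 22] -> [4] and [22]
    Merge: [4] + [22] -> [4, 22]
  Merge: [38, 49] + [4, 22] -> [4, 22, 38, 49]
Merge: [22, 27, 28, 50] + [4, 22, 38, 49] -> [4, 22, 22, 27, 28, 38, 49, 50]

Final sorted array: [4, 22, 22, 27, 28, 38, 49, 50]

The merge sort proceeds by recursively splitting the array and merging sorted halves.
After all merges, the sorted array is [4, 22, 22, 27, 28, 38, 49, 50].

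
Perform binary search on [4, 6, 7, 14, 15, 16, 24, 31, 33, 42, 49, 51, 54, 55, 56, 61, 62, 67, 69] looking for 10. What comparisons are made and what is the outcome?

Binary search for 10 in [4, 6, 7, 14, 15, 16, 24, 31, 33, 42, 49, 51, 54, 55, 56, 61, 62, 67, 69]:

lo=0, hi=18, mid=9, arr[mid]=42 -> 42 > 10, search left half
lo=0, hi=8, mid=4, arr[mid]=15 -> 15 > 10, search left half
lo=0, hi=3, mid=1, arr[mid]=6 -> 6 < 10, search right half
lo=2, hi=3, mid=2, arr[mid]=7 -> 7 < 10, search right half
lo=3, hi=3, mid=3, arr[mid]=14 -> 14 > 10, search left half
lo=3 > hi=2, target 10 not found

Binary search determines that 10 is not in the array after 5 comparisons. The search space was exhausted without finding the target.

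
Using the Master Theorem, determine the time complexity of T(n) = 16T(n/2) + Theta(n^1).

Master Theorem for T(n) = 16T(n/2) + O(n^1):

a = 16, b = 2, c = 1
log_b(a) = log_2(16) = 4.0000

Case 1: c = 1 < log_2(16) = 4.0000
T(n) = O(n^(log_2 16)) = O(n^4)

For T(n) = 16T(n/2) + O(n^1): log_2(16) = 4.0000. This is Case 1 of the Master Theorem (c < log_b(a), work dominated by leaves), giving O(n^4).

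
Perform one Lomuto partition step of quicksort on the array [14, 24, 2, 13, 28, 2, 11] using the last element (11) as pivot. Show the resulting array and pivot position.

Lomuto partition with pivot = 11:

Initial array: [14, 24, 2, 13, 28, 2, 11]

arr[0]=14 > 11: no swap
arr[1]=24 > 11: no swap
arr[2]=2 <= 11: swap with position 0, array becomes [2, 24, 14, 13, 28, 2, 11]
arr[3]=13 > 11: no swap
arr[4]=28 > 11: no swap
arr[5]=2 <= 11: swap with position 1, array becomes [2, 2, 14, 13, 28, 24, 11]

Place pivot at position 2: [2, 2, 11, 13, 28, 24, 14]
Pivot position: 2

After partitioning with pivot 11, the array becomes [2, 2, 11, 13, 28, 24, 14]. The pivot is placed at index 2. All elements to the left of the pivot are <= 11, and all elements to the right are > 11.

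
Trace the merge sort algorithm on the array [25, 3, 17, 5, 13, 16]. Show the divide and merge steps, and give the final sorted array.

Merge sort trace:

Split: [25, 3, 17, 5, 13, 16] -> [25, 3, 17] and [5, 13, 16]
  Split: [25, 3, 17] -> [25] and [3, 17]
    Split: [3, 17] -> [3] and [17]
    Merge: [3] + [17] -> [3, 17]
  Merge: [25] + [3, 17] -> [3, 17, 25]
  Split: [5, 13, 16] -> [5] and [13, 16]
    Split: [13, 16] -> [13] and [16]
    Merge: [13] + [16] -> [13, 16]
  Merge: [5] + [13, 16] -> [5, 13, 16]
Merge: [3, 17, 25] + [5, 13, 16] -> [3, 5, 13, 16, 17, 25]

Final sorted array: [3, 5, 13, 16, 17, 25]

The merge sort proceeds by recursively splitting the array and merging sorted halves.
After all merges, the sorted array is [3, 5, 13, 16, 17, 25].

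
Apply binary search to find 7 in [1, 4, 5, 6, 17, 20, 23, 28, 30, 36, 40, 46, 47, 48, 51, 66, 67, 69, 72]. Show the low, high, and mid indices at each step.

Binary search for 7 in [1, 4, 5, 6, 17, 20, 23, 28, 30, 36, 40, 46, 47, 48, 51, 66, 67, 69, 72]:

lo=0, hi=18, mid=9, arr[mid]=36 -> 36 > 7, search left half
lo=0, hi=8, mid=4, arr[mid]=17 -> 17 > 7, search left half
lo=0, hi=3, mid=1, arr[mid]=4 -> 4 < 7, search right half
lo=2, hi=3, mid=2, arr[mid]=5 -> 5 < 7, search right half
lo=3, hi=3, mid=3, arr[mid]=6 -> 6 < 7, search right half
lo=4 > hi=3, target 7 not found

Binary search determines that 7 is not in the array after 5 comparisons. The search space was exhausted without finding the target.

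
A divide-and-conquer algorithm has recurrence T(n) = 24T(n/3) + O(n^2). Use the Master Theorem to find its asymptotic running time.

Master Theorem for T(n) = 24T(n/3) + O(n^2):

a = 24, b = 3, c = 2
log_b(a) = log_3(24) = 2.8928

Case 1: c = 2 < log_3(24) = 2.8928
T(n) = O(n^(log_3 24))

For T(n) = 24T(n/3) + O(n^2): log_3(24) = 2.8928. This is Case 1 of the Master Theorem (c < log_b(a), work dominated by leaves), giving O(n^(log_3 24)).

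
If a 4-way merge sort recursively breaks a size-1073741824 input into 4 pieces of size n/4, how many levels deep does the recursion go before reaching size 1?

For divide and conquer with division factor 4:

Problem sizes at each level:
Level 0: 1073741824
Level 1: 268435456
Level 2: 67108864
Level 3: 16777216
Level 4: 4194304
Level 5: 1048576
Level 6: 262144
Level 7: 65536
Level 8: 16384
Level 9: 4096
Level 10: 1024
Level 11: 256
Level 12: 64
Level 13: 16
Level 14: 4
Level 15: 1

The root is level 0 and the size-1 base case is level 15 (the tree spans levels 0 through 15, i.e. 16 levels counting the root), so the depth is the number of divisions: log_4(1073741824) = 15

The recursion tree depth is log_4(1073741824) = 15. At each level, the problem size is divided by 4, so it takes 15 divisions to reduce to a base case of size 1. The algorithm makes 4 recursive calls at each level.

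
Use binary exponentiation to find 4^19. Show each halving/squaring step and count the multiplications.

Computing 4^19 by squaring (build up from 4^1; each line after the first costs one multiplication):

4^1 = 4
4^2 = (4^1)^2 = 4^2 = 16
4^4 = (4^2)^2 = 16^2 = 256
4^8 = (4^4)^2 = 256^2 = 65536
4^9 = 4 * 4^8 = 4 * 65536 = 262144
4^18 = (4^9)^2 = 262144^2 = 68719476736
4^19 = 4 * 4^18 = 4 * 68719476736 = 274877906944

Result: 274877906944
Multiplications needed: 6 (6 lines after 4^1)

4^19 = 274877906944. Using exponentiation by squaring, this requires 6 multiplications. The key idea: if the exponent is even, square the half-power; if odd, multiply by the base once.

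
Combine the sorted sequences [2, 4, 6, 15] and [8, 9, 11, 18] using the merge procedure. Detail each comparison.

Merging process:

Compare 2 vs 8: take 2 from left. Merged: [2]
Compare 4 vs 8: take 4 from left. Merged: [2, 4]
Compare 6 vs 8: take 6 from left. Merged: [2, 4, 6]
Compare 15 vs 8: take 8 from right. Merged: [2, 4, 6, 8]
Compare 15 vs 9: take 9 from right. Merged: [2, 4, 6, 8, 9]
Compare 15 vs 11: take 11 from right. Merged: [2, 4, 6, 8, 9, 11]
Compare 15 vs 18: take 15 from left. Merged: [2, 4, 6, 8, 9, 11, 15]
Append remaining from right: [18]. Merged: [2, 4, 6, 8, 9, 11, 15, 18]

Final merged array: [2, 4, 6, 8, 9, 11, 15, 18]
Total comparisons: 7

The merged array is [2, 4, 6, 8, 9, 11, 15, 18], requiring 7 comparisons. The merge step runs in O(n) time where n is the total number of elements.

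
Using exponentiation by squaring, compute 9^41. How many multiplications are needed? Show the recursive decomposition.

Computing 9^41 by squaring (build up from 9^1; each line after the first costs one multiplication):

9^1 = 9
9^2 = (9^1)^2 = 9^2 = 81
9^4 = (9^2)^2 = 81^2 = 6561
9^5 = 9 * 9^4 = 9 * 6561 = 59049
9^10 = (9^5)^2 = 59049^2 = 3486784401
9^20 = (9^10)^2 = 3486784401^2 = 12157665459056928801
9^40 = (9^20)^2 = 12157665459056928801^2 = 147808829414345923316083210206383297601
9^41 = 9 * 9^40 = 9 * 147808829414345923316083210206383297601 = 1330279464729113309844748891857449678409

Result: 1330279464729113309844748891857449678409
Multiplications needed: 7 (7 lines after 9^1)

9^41 = 1330279464729113309844748891857449678409. Using exponentiation by squaring, this requires 7 multiplications. The key idea: if the exponent is even, square the half-power; if odd, multiply by the base once.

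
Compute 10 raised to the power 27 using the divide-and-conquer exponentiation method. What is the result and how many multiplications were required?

Computing 10^27 by squaring (build up from 10^1; each line after the first costs one multiplication):

10^1 = 10
10^2 = (10^1)^2 = 10^2 = 100
10^3 = 10 * 10^2 = 10 * 100 = 1000
10^6 = (10^3)^2 = 1000^2 = 1000000
10^12 = (10^6)^2 = 1000000^2 = 1000000000000
10^13 = 10 * 10^12 = 10 * 1000000000000 = 10000000000000
10^26 = (10^13)^2 = 10000000000000^2 = 100000000000000000000000000
10^27 = 10 * 10^26 = 10 * 100000000000000000000000000 = 1000000000000000000000000000

Result: 1000000000000000000000000000
Multiplications needed: 7 (7 lines after 10^1)

10^27 = 1000000000000000000000000000. Using exponentiation by squaring, this requires 7 multiplications. The key idea: if the exponent is even, square the half-power; if odd, multiply by the base once.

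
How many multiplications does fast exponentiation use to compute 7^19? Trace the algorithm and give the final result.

Computing 7^19 by squaring (build up from 7^1; each line after the first costs one multiplication):

7^1 = 7
7^2 = (7^1)^2 = 7^2 = 49
7^4 = (7^2)^2 = 49^2 = 2401
7^8 = (7^4)^2 = 2401^2 = 5764801
7^9 = 7 * 7^8 = 7 * 5764801 = 40353607
7^18 = (7^9)^2 = 40353607^2 = 1628413597910449
7^19 = 7 * 7^18 = 7 * 1628413597910449 = 11398895185373143

Result: 11398895185373143
Multiplications needed: 6 (6 lines after 7^1)

7^19 = 11398895185373143. Using exponentiation by squaring, this requires 6 multiplications. The key idea: if the exponent is even, square the half-power; if odd, multiply by the base once.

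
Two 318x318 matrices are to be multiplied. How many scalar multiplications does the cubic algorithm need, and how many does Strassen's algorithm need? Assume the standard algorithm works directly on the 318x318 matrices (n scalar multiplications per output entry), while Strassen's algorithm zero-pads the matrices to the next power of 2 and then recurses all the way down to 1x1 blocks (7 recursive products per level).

Matrix multiplication for 318x318 matrices:

Strassen's algorithm requires power-of-2 dimensions. Pad 318x318 to 512x512 (next power of 2).

Standard algorithm: 318^3 = 32157432 multiplications
Strassen's algorithm: 7^(log2(512)) = 7^9 = 40353607 multiplications
Difference: 32157432 - 40353607 = -8196175 (Strassen uses MORE here due to padding overhead — for small or just-over-power-of-2 n, padding can outweigh the per-level savings)

Standard: 32157432 multiplications (318^3). Strassen: 40353607 multiplications (7^9, after padding to 512x512). Strassen reduces 8 recursive multiplications to 7 at each level.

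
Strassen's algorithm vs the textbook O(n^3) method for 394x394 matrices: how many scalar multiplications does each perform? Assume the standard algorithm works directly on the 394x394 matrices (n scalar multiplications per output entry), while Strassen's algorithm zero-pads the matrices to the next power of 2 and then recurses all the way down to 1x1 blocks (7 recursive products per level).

Matrix multiplication for 394x394 matrices:

Strassen's algorithm requires power-of-2 dimensions. Pad 394x394 to 512x512 (next power of 2).

Standard algorithm: 394^3 = 61162984 multiplications
Strassen's algorithm: 7^(log2(512)) = 7^9 = 40353607 multiplications
Savings: 61162984 - 40353607 = 20809377 multiplications

Standard: 61162984 multiplications (394^3). Strassen: 40353607 multiplications (7^9, after padding to 512x512). Strassen reduces 8 recursive multiplications to 7 at each level.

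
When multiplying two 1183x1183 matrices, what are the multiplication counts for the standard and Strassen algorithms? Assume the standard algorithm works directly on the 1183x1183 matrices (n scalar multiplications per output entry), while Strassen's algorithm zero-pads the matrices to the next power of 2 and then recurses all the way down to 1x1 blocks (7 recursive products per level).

Matrix multiplication for 1183x1183 matrices:

Strassen's algorithm requires power-of-2 dimensions. Pad 1183x1183 to 2048x2048 (next power of 2).

Standard algorithm: 1183^3 = 1655595487 multiplications
Strassen's algorithm: 7^(log2(2048)) = 7^11 = 1977326743 multiplications
Difference: 1655595487 - 1977326743 = -321731256 (Strassen uses MORE here due to padding overhead — for small or just-over-power-of-2 n, padding can outweigh the per-level savings)

Standard: 1655595487 multiplications (1183^3). Strassen: 1977326743 multiplications (7^11, after padding to 2048x2048). Strassen reduces 8 recursive multiplications to 7 at each level.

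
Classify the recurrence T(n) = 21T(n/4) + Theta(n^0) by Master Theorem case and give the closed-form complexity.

Master Theorem for T(n) = 21T(n/4) + O(n^0):

a = 21, b = 4, c = 0
log_b(a) = log_4(21) = 2.1962

Case 1: c = 0 < log_4(21) = 2.1962
T(n) = O(n^(log_4 21))

For T(n) = 21T(n/4) + O(n^0): log_4(21) = 2.1962. This is Case 1 of the Master Theorem (c < log_b(a), work dominated by leaves), giving O(n^(log_4 21)).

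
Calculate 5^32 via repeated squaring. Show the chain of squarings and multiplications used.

Computing 5^32 by squaring (build up from 5^1; each line after the first costs one multiplication):

5^1 = 5
5^2 = (5^1)^2 = 5^2 = 25
5^4 = (5^2)^2 = 25^2 = 625
5^8 = (5^4)^2 = 625^2 = 390625
5^16 = (5^8)^2 = 390625^2 = 152587890625
5^32 = (5^16)^2 = 152587890625^2 = 23283064365386962890625

Result: 23283064365386962890625
Multiplications needed: 5 (5 lines after 5^1)

5^32 = 23283064365386962890625. Using exponentiation by squaring, this requires 5 multiplications. The key idea: if the exponent is even, square the half-power; if odd, multiply by the base once.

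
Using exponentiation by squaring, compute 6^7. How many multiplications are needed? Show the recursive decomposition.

Computing 6^7 by squaring (build up from 6^1; each line after the first costs one multiplication):

6^1 = 6
6^2 = (6^1)^2 = 6^2 = 36
6^3 = 6 * 6^2 = 6 * 36 = 216
6^6 = (6^3)^2 = 216^2 = 46656
6^7 = 6 * 6^6 = 6 * 46656 = 279936

Result: 279936
Multiplications needed: 4 (4 lines after 6^1)

6^7 = 279936. Using exponentiation by squaring, this requires 4 multiplications. The key idea: if the exponent is even, square the half-power; if odd, multiply by the base once.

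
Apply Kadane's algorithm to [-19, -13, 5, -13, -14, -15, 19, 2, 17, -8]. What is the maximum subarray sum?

Using Kadane's algorithm on [-19, -13, 5, -13, -14, -15, 19, 2, 17, -8]:

Scanning through the array:
Position 1 (value -13): max_ending_here = -13, max_so_far = -13
Position 2 (value 5): max_ending_here = 5, max_so_far = 5
Position 3 (value -13): max_ending_here = -8, max_so_far = 5
Position 4 (value -14): max_ending_here = -14, max_so_far = 5
Position 5 (value -15): max_ending_here = -15, max_so_far = 5
Position 6 (value 19): max_ending_here = 19, max_so_far = 19
Position 7 (value 2): max_ending_here = 21, max_so_far = 21
Position 8 (value 17): max_ending_here = 38, max_so_far = 38
Position 9 (value -8): max_ending_here = 30, max_so_far = 38

Maximum subarray: [19, 2, 17]
Maximum sum: 38

The maximum subarray is [19, 2, 17] with sum 38. This subarray runs from index 6 to index 8.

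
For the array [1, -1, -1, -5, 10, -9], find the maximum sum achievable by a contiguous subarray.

Using Kadane's algorithm on [1, -1, -1, -5, 10, -9]:

Scanning through the array:
Position 1 (value -1): max_ending_here = 0, max_so_far = 1
Position 2 (value -1): max_ending_here = -1, max_so_far = 1
Position 3 (value -5): max_ending_here = -5, max_so_far = 1
Position 4 (value 10): max_ending_here = 10, max_so_far = 10
Position 5 (value -9): max_ending_here = 1, max_so_far = 10

Maximum subarray: [10]
Maximum sum: 10

The maximum subarray is [10] with sum 10. This subarray runs from index 4 to index 4.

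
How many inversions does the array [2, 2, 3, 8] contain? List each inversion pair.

Finding inversions in [2, 2, 3, 8]:


Total inversions: 0

The array has 0 inversions. It is already sorted.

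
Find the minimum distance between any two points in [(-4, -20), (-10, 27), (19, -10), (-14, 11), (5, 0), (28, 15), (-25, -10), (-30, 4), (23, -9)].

Computing all pairwise distances among 9 points:

d((-4, -20), (-10, 27)) = 47.3814
d((-4, -20), (19, -10)) = 25.0799
d((-4, -20), (-14, 11)) = 32.573
d((-4, -20), (5, 0)) = 21.9317
d((-4, -20), (28, 15)) = 47.4236
d((-4, -20), (-25, -10)) = 23.2594
d((-4, -20), (-30, 4)) = 35.3836
d((-4, -20), (23, -9)) = 29.1548
d((-10, 27), (19, -10)) = 47.0106
d((-10, 27), (-14, 11)) = 16.4924
d((-10, 27), (5, 0)) = 30.8869
d((-10, 27), (28, 15)) = 39.8497
d((-10, 27), (-25, -10)) = 39.9249
d((-10, 27), (-30, 4)) = 30.4795
d((-10, 27), (23, -9)) = 48.8365
d((19, -10), (-14, 11)) = 39.1152
d((19, -10), (5, 0)) = 17.2047
d((19, -10), (28, 15)) = 26.5707
d((19, -10), (-25, -10)) = 44.0
d((19, -10), (-30, 4)) = 50.9608
d((19, -10), (23, -9)) = 4.1231 <-- minimum
d((-14, 11), (5, 0)) = 21.9545
d((-14, 11), (28, 15)) = 42.19
d((-14, 11), (-25, -10)) = 23.7065
d((-14, 11), (-30, 4)) = 17.4642
d((-14, 11), (23, -9)) = 42.0595
d((5, 0), (28, 15)) = 27.4591
d((5, 0), (-25, -10)) = 31.6228
d((5, 0), (-30, 4)) = 35.2278
d((5, 0), (23, -9)) = 20.1246
d((28, 15), (-25, -10)) = 58.6003
d((28, 15), (-30, 4)) = 59.0339
d((28, 15), (23, -9)) = 24.5153
d((-25, -10), (-30, 4)) = 14.8661
d((-25, -10), (23, -9)) = 48.0104
d((-30, 4), (23, -9)) = 54.5711

Closest pair: (19, -10) and (23, -9) with distance 4.1231

The closest pair is (19, -10) and (23, -9) with Euclidean distance 4.1231. For 9 points, brute-force pairwise comparison is shown above. For large n, the divide-and-conquer algorithm (sort by x, recurse on halves, check the dividing strip) achieves O(n log n).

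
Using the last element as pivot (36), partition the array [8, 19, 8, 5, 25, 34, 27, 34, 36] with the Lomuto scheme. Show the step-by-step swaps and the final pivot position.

Lomuto partition with pivot = 36:

Initial array: [8, 19, 8, 5, 25, 34, 27, 34, 36]

arr[0]=8 <= 36: swap with position 0, array becomes [8, 19, 8, 5, 25, 34, 27, 34, 36]
arr[1]=19 <= 36: swap with position 1, array becomes [8, 19, 8, 5, 25, 34, 27, 34, 36]
arr[2]=8 <= 36: swap with position 2, array becomes [8, 19, 8, 5, 25, 34, 27, 34, 36]
arr[3]=5 <= 36: swap with position 3, array becomes [8, 19, 8, 5, 25, 34, 27, 34, 36]
arr[4]=25 <= 36: swap with position 4, array becomes [8, 19, 8, 5, 25, 34, 27, 34, 36]
arr[5]=34 <= 36: swap with position 5, array becomes [8, 19, 8, 5, 25, 34, 27, 34, 36]
arr[6]=27 <= 36: swap with position 6, array becomes [8, 19, 8, 5, 25, 34, 27, 34, 36]
arr[7]=34 <= 36: swap with position 7, array becomes [8, 19, 8, 5, 25, 34, 27, 34, 36]

Place pivot at position 8: [8, 19, 8, 5, 25, 34, 27, 34, 36]
Pivot position: 8

After partitioning with pivot 36, the array becomes [8, 19, 8, 5, 25, 34, 27, 34, 36]. The pivot is placed at index 8. All elements to the left of the pivot are <= 36, and all elements to the right are > 36.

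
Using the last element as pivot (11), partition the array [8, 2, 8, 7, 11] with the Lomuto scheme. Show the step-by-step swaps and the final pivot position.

Lomuto partition with pivot = 11:

Initial array: [8, 2, 8, 7, 11]

arr[0]=8 <= 11: swap with position 0, array becomes [8, 2, 8, 7, 11]
arr[1]=2 <= 11: swap with position 1, array becomes [8, 2, 8, 7, 11]
arr[2]=8 <= 11: swap with position 2, array becomes [8, 2, 8, 7, 11]
arr[3]=7 <= 11: swap with position 3, array becomes [8, 2, 8, 7, 11]

Place pivot at position 4: [8, 2, 8, 7, 11]
Pivot position: 4

After partitioning with pivot 11, the array becomes [8, 2, 8, 7, 11]. The pivot is placed at index 4. All elements to the left of the pivot are <= 11, and all elements to the right are > 11.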